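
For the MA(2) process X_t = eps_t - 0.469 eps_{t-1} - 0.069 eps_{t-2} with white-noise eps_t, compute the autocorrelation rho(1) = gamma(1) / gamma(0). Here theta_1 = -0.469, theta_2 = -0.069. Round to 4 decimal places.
\rho(1) = -0.3565

For an MA(q) process with theta_0 = 1, the autocovariance is
  gamma(k) = sigma^2 * sum_{i=0..q-k} theta_i * theta_{i+k},
and rho(k) = gamma(k) / gamma(0). Sigma^2 cancels.
  numerator   = (1)*(-0.469) + (-0.469)*(-0.069) = -0.436639.
  denominator = (1)^2 + (-0.469)^2 + (-0.069)^2 = 1.224722.
  rho(1) = -0.436639 / 1.224722 = -0.3565.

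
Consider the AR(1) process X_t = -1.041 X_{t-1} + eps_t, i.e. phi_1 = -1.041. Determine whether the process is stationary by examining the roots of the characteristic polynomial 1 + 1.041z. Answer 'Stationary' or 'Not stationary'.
\text{Not stationary}

The AR(p) characteristic polynomial is P(z) = 1 + 1.041z.
Stationarity requires all roots to lie outside the unit circle, i.e. |z| > 1 for every root.
This is linear in z: 1 + (1.041) z = 0  =>  z = -1/(1.041) = -0.960615,  |z| = 0.960615.
Moduli of all roots: 0.9606.
All moduli strictly greater than 1? No.
Verdict: Not stationary.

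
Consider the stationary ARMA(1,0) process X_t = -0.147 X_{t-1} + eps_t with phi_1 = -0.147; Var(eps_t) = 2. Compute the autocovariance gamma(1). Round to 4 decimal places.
\gamma(1) = -0.3005

Multiply the model equation by X_{t-k} and take expectations. With theta_0 = psi_0 = 1 and psi_j the MA(infinity) weights, this gives
  gamma(k) - sum_i phi_i gamma(k-i) = c_k,
  c_k = sigma^2 * sum_{j=k..q} theta_j psi_{j-k}   (c_k = 0 for k > q),
using gamma(-m) = gamma(m).
Pure AR (q = 0): c_0 = sigma^2 = 2, c_k = 0 for k >= 1.
Equations for k = 0 and k = 1 (AR order 1):
  gamma(0) = phi_1 gamma(1) + c_0
  gamma(1) = phi_1 gamma(0) + c_1
Substituting the second into the first: gamma(0) (1 - phi_1^2) = c_0 + phi_1 c_1, so
  gamma(0) = c_0 / (1 - phi_1^2) = 2 / (1 - (-0.147)^2) = 2 / 0.978391 = 2.044173.
  gamma(1) = phi_1 gamma(0) = (-0.147)(2.044173) = -0.300493.
Therefore gamma(1) = -0.3005 (to 4 decimal places).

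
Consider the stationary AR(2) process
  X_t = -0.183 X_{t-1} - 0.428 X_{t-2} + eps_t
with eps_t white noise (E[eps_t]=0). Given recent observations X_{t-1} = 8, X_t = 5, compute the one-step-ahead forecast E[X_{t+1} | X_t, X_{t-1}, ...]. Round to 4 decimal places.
E[X_{t+1} \mid \mathcal F_t] = -4.3390

For an AR(p) model X_t = c + sum_i phi_i X_{t-i} + eps_t, the
one-step-ahead conditional mean is
  E[X_{t+1} | X_t, ...] = c + sum_i phi_i X_{t+1-i}.
Substitute known values:
  E[X_{t+1} | ...] = (-0.183) * (5) + (-0.428) * (8)
                   = -4.3390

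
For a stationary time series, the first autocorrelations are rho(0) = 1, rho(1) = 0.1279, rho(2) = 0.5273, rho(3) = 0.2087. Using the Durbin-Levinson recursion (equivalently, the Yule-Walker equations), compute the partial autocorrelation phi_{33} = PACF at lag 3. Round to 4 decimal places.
\phi_{33} = 0.1529

The PACF at lag k is phi_{kk}, the last component of the solution
to the Yule-Walker system G_k phi = r_k where
  (G_k)_{ij} = rho(|i - j|), (r_k)_i = rho(i), i,j = 1..k.
Equivalently, Durbin-Levinson gives phi_{kk} iteratively:
  phi_{11} = rho(1)
  phi_{kk} = [rho(k) - sum_{j=1..k-1} phi_{k-1,j} rho(k-j)]
            / [1 - sum_{j=1..k-1} phi_{k-1,j} rho(j)],
  phi_{k,j} = phi_{k-1,j} - phi_{kk} phi_{k-1,k-j},  j = 1..k-1.
Step k = 1:
  phi_11 = rho(1) = 0.1279.
Step k = 2:
  phi_22 = [rho(2) - phi_11 rho(1)] / [1 - phi_11 rho(1)] = [0.5273 - (0.1279)(0.1279)] / [1 - (0.1279)(0.1279)]
         = 0.51094159 / 0.98364159 = 0.519439.
  Update: phi_21 = phi_11 - phi_22 phi_11 = 0.1279 - (0.519439)(0.1279) = 0.061464.
Step k = 3:
  phi_33 = [rho(3) - phi_21 rho(2) - phi_22 rho(1)] / [1 - phi_21 rho(1) - phi_22 rho(2)]
    numerator   = 0.2087 - (0.061464)(0.5273) - (0.519439)(0.1279) = 0.10985393
    denominator = 1 - (0.061464)(0.1279) - (0.519439)(0.5273) = 0.71823871
  phi_33 = 0.10985393 / 0.71823871 = 0.1529.
Therefore phi_{33} = 0.1529.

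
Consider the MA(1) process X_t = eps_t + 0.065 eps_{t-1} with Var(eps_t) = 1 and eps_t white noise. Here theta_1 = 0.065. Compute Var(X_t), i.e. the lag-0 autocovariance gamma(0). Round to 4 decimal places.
\gamma(0) = 1.0042

For an MA(q) process X_t = eps_t + sum_i theta_i eps_{t-i} with
Var(eps_t) = sigma^2, the variance is
  gamma(0) = sigma^2 * (1 + sum_i theta_i^2).
  sum_i theta_i^2 = (0.065)^2 = 0.004225.
  gamma(0) = 1 * (1 + 0.004225) = 1 * 1.004225 = 1.004225, which rounds to 1.0042.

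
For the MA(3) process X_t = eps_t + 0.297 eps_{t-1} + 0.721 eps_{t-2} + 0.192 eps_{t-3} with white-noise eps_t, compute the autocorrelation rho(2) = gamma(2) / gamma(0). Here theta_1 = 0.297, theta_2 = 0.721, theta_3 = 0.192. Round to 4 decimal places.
\rho(2) = 0.4730

For an MA(q) process with theta_0 = 1, the autocovariance is
  gamma(k) = sigma^2 * sum_{i=0..q-k} theta_i * theta_{i+k},
and rho(k) = gamma(k) / gamma(0). Sigma^2 cancels.
  numerator   = (1)*(0.721) + (0.297)*(0.192) = 0.778024.
  denominator = (1)^2 + (0.297)^2 + (0.721)^2 + (0.192)^2 = 1.644914.
  rho(2) = 0.778024 / 1.644914 = 0.4730.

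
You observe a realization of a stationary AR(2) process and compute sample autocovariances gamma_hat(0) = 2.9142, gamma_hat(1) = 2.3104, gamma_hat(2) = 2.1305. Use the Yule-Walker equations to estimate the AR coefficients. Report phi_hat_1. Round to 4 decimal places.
\hat\phi_{1} = 0.5740

The Yule-Walker equations for an AR(p) process read, in matrix form,
  Gamma_p phi = r_p,   with   (Gamma_p)_{ij} = gamma(|i - j|),
                       (r_p)_i = gamma(i),   i,j = 1..p.
Substitute the sample gammas (Toeplitz matrix and right-hand side of size 2):
  Gamma_p = [[2.9142, 2.3104], [2.3104, 2.9142]]
  r_p     = [2.3104, 2.1305]
Written out:
  2.9142 phi_1 + 2.3104 phi_2 = 2.3104
  2.3104 phi_1 + 2.9142 phi_2 = 2.1305
Solve by Cramer's rule:
  det = gamma(0)^2 - gamma(1)^2 = (2.9142)^2 - (2.3104)^2 = 8.49256164 - 5.33794816 = 3.15461348
  phi_hat_1 = [gamma(1) gamma(0) - gamma(1) gamma(2)] / det = [(2.3104)(2.9142) - (2.3104)(2.1305)] / 3.15461348 = 1.81066048 / 3.15461348 = 0.574
  phi_hat_2 = [gamma(0) gamma(2) - gamma(1)^2] / det = [(2.9142)(2.1305) - (2.3104)^2] / 3.15461348 = 0.87075494 / 3.15461348 = 0.276
So phi_hat = [0.5740, 0.2760].
Therefore phi_hat_1 = 0.5740.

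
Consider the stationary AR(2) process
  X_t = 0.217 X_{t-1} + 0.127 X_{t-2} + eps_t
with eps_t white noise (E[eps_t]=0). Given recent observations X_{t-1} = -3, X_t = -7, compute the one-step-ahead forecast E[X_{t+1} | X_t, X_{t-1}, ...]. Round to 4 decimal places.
E[X_{t+1} \mid \mathcal F_t] = -1.9000

For an AR(p) model X_t = c + sum_i phi_i X_{t-i} + eps_t, the
one-step-ahead conditional mean is
  E[X_{t+1} | X_t, ...] = c + sum_i phi_i X_{t+1-i}.
Substitute known values:
  E[X_{t+1} | ...] = (0.217) * (-7) + (0.127) * (-3)
                   = -1.9000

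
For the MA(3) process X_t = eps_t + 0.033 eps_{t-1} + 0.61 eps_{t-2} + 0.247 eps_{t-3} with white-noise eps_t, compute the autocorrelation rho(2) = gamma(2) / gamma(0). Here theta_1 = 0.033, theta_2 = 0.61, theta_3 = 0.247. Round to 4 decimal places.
\rho(2) = 0.4310

For an MA(q) process with theta_0 = 1, the autocovariance is
  gamma(k) = sigma^2 * sum_{i=0..q-k} theta_i * theta_{i+k},
and rho(k) = gamma(k) / gamma(0). Sigma^2 cancels.
  numerator   = (1)*(0.61) + (0.033)*(0.247) = 0.618151.
  denominator = (1)^2 + (0.033)^2 + (0.61)^2 + (0.247)^2 = 1.434198.
  rho(2) = 0.618151 / 1.434198 = 0.4310.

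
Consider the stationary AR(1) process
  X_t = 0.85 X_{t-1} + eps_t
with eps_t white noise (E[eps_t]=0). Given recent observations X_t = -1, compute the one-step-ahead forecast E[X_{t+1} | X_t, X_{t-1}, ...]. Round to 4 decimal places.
E[X_{t+1} \mid \mathcal F_t] = -0.8500

For an AR(p) model X_t = c + sum_i phi_i X_{t-i} + eps_t, the
one-step-ahead conditional mean is
  E[X_{t+1} | X_t, ...] = c + sum_i phi_i X_{t+1-i}.
Substitute known values:
  E[X_{t+1} | ...] = (0.85) * (-1)
                   = -0.8500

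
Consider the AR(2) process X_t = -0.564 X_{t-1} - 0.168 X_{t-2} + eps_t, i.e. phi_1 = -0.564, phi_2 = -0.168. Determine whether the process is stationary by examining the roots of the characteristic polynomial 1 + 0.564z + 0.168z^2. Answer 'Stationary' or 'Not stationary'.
\text{Stationary}

The AR(p) characteristic polynomial is P(z) = 1 + 0.564z + 0.168z^2.
Stationarity requires all roots to lie outside the unit circle, i.e. |z| > 1 for every root.
Set 1 + (0.564) z + (0.168) z^2 = 0, i.e. a z^2 + b z + c = 0 with a = 0.168, b = 0.564, c = 1.
Discriminant D = b^2 - 4ac = (0.564)^2 - 4*(0.168)*1 = 0.318096 - (0.672) = -0.353904.
D < 0, so the roots are the complex-conjugate pair z = (-b +/- i sqrt(-D)) / (2a) = -1.6786 +/- 1.7705i.
For a conjugate pair |z|^2 = z * conj(z) = (product of roots) = c/a = 1/(0.168) = 5.952381, so |z| = sqrt(5.952381) = 2.4398 for both roots.
Moduli of all roots: 2.4398, 2.4398.
All moduli strictly greater than 1? Yes.
Verdict: Stationary.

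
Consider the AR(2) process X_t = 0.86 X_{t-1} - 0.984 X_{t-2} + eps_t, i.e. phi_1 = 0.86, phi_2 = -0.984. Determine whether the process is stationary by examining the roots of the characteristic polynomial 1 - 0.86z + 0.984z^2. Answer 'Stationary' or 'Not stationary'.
\text{Stationary}

The AR(p) characteristic polynomial is P(z) = 1 - 0.86z + 0.984z^2.
Stationarity requires all roots to lie outside the unit circle, i.e. |z| > 1 for every root.
Set 1 + (-0.86) z + (0.984) z^2 = 0, i.e. a z^2 + b z + c = 0 with a = 0.984, b = -0.86, c = 1.
Discriminant D = b^2 - 4ac = (-0.86)^2 - 4*(0.984)*1 = 0.7396 - (3.936) = -3.1964.
D < 0, so the roots are the complex-conjugate pair z = (-b +/- i sqrt(-D)) / (2a) = 0.437 +/- 0.9085i.
For a conjugate pair |z|^2 = z * conj(z) = (product of roots) = c/a = 1/(0.984) = 1.01626, so |z| = sqrt(1.01626) = 1.0081 for both roots.
Moduli of all roots: 1.0081, 1.0081.
All moduli strictly greater than 1? Yes.
Verdict: Stationary.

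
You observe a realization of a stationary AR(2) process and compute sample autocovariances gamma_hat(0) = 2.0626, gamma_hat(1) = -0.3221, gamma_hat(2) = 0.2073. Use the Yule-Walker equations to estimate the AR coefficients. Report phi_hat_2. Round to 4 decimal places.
\hat\phi_{2} = 0.0780

The Yule-Walker equations for an AR(p) process read, in matrix form,
  Gamma_p phi = r_p,   with   (Gamma_p)_{ij} = gamma(|i - j|),
                       (r_p)_i = gamma(i),   i,j = 1..p.
Substitute the sample gammas (Toeplitz matrix and right-hand side of size 2):
  Gamma_p = [[2.0626, -0.3221], [-0.3221, 2.0626]]
  r_p     = [-0.3221, 0.2073]
Written out:
  2.0626 phi_1 - 0.3221 phi_2 = -0.3221
  -0.3221 phi_1 + 2.0626 phi_2 = 0.2073
Solve by Cramer's rule:
  det = gamma(0)^2 - gamma(1)^2 = (2.0626)^2 - (-0.3221)^2 = 4.25431876 - 0.10374841 = 4.15057035
  phi_hat_1 = [gamma(1) gamma(0) - gamma(1) gamma(2)] / det = [(-0.3221)(2.0626) - (-0.3221)(0.2073)] / 4.15057035 = -0.59759213 / 4.15057035 = -0.144
  phi_hat_2 = [gamma(0) gamma(2) - gamma(1)^2] / det = [(2.0626)(0.2073) - (-0.3221)^2] / 4.15057035 = 0.32382857 / 4.15057035 = 0.078
So phi_hat = [-0.1440, 0.0780].
Therefore phi_hat_2 = 0.0780.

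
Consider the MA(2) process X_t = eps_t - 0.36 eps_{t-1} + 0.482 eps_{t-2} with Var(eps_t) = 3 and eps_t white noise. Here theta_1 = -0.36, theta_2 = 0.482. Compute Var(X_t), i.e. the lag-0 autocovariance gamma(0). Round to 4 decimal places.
\gamma(0) = 4.0858

For an MA(q) process X_t = eps_t + sum_i theta_i eps_{t-i} with
Var(eps_t) = sigma^2, the variance is
  gamma(0) = sigma^2 * (1 + sum_i theta_i^2).
  sum_i theta_i^2 = (-0.36)^2 + (0.482)^2 = 0.1296 + 0.232324 = 0.361924.
  gamma(0) = 3 * (1 + 0.361924) = 3 * 1.361924 = 4.085772, which rounds to 4.0858.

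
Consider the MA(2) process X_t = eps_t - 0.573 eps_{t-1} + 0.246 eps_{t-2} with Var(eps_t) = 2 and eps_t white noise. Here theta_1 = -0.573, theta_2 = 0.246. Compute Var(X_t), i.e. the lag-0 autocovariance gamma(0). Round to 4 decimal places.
\gamma(0) = 2.7777

For an MA(q) process X_t = eps_t + sum_i theta_i eps_{t-i} with
Var(eps_t) = sigma^2, the variance is
  gamma(0) = sigma^2 * (1 + sum_i theta_i^2).
  sum_i theta_i^2 = (-0.573)^2 + (0.246)^2 = 0.328329 + 0.060516 = 0.388845.
  gamma(0) = 2 * (1 + 0.388845) = 2 * 1.388845 = 2.77769, which rounds to 2.7777.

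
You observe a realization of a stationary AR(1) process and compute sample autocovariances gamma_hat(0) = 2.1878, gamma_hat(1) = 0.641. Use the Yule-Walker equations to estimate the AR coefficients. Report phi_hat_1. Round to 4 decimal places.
\hat\phi_{1} = 0.2930

The Yule-Walker equations for an AR(p) process read, in matrix form,
  Gamma_p phi = r_p,   with   (Gamma_p)_{ij} = gamma(|i - j|),
                       (r_p)_i = gamma(i),   i,j = 1..p.
Substitute the sample gammas (Toeplitz matrix and right-hand side of size 1):
  Gamma_p = [[2.1878]]
  r_p     = [0.641]
With p = 1 this is the single equation gamma(0) phi_1 = gamma(1):
  phi_hat_1 = gamma(1) / gamma(0) = 0.641 / 2.1878 = 0.2930.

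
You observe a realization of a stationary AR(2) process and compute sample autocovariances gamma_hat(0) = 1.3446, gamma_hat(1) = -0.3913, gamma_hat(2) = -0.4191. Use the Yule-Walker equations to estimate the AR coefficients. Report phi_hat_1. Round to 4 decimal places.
\hat\phi_{1} = -0.4170

The Yule-Walker equations for an AR(p) process read, in matrix form,
  Gamma_p phi = r_p,   with   (Gamma_p)_{ij} = gamma(|i - j|),
                       (r_p)_i = gamma(i),   i,j = 1..p.
Substitute the sample gammas (Toeplitz matrix and right-hand side of size 2):
  Gamma_p = [[1.3446, -0.3913], [-0.3913, 1.3446]]
  r_p     = [-0.3913, -0.4191]
Written out:
  1.3446 phi_1 - 0.3913 phi_2 = -0.3913
  -0.3913 phi_1 + 1.3446 phi_2 = -0.4191
Solve by Cramer's rule:
  det = gamma(0)^2 - gamma(1)^2 = (1.3446)^2 - (-0.3913)^2 = 1.80794916 - 0.15311569 = 1.65483347
  phi_hat_1 = [gamma(1) gamma(0) - gamma(1) gamma(2)] / det = [(-0.3913)(1.3446) - (-0.3913)(-0.4191)] / 1.65483347 = -0.69013581 / 1.65483347 = -0.417
  phi_hat_2 = [gamma(0) gamma(2) - gamma(1)^2] / det = [(1.3446)(-0.4191) - (-0.3913)^2] / 1.65483347 = -0.71663755 / 1.65483347 = -0.4331
So phi_hat = [-0.4170, -0.4331].
Therefore phi_hat_1 = -0.4170.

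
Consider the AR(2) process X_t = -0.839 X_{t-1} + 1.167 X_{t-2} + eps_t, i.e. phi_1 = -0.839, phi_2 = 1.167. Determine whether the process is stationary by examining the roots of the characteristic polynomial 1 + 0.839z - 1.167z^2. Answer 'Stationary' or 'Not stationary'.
\text{Not stationary}

The AR(p) characteristic polynomial is P(z) = 1 + 0.839z - 1.167z^2.
Stationarity requires all roots to lie outside the unit circle, i.e. |z| > 1 for every root.
Set 1 + (0.839) z + (-1.167) z^2 = 0, i.e. a z^2 + b z + c = 0 with a = -1.167, b = 0.839, c = 1.
Discriminant D = b^2 - 4ac = (0.839)^2 - 4*(-1.167)*1 = 0.703921 - (-4.668) = 5.371921.
D >= 0, so the roots are real: z = (-b +/- sqrt(D)) / (2a) = (-0.839 +/- 2.31774) / (-2.334).
  z_1 = (-0.839 + 2.31774) / (-2.334) = -0.6336,   |z_1| = 0.6336.
  z_2 = (-0.839 - 2.31774) / (-2.334) = 1.3525,   |z_2| = 1.3525.
Moduli of all roots: 0.6336, 1.3525.
All moduli strictly greater than 1? No.
Verdict: Not stationary.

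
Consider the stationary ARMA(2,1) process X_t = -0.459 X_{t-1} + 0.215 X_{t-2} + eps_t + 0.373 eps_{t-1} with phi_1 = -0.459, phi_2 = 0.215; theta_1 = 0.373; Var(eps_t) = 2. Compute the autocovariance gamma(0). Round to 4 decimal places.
\gamma(0) = 2.2397

Multiply the model equation by X_{t-k} and take expectations. With theta_0 = psi_0 = 1 and psi_j the MA(infinity) weights, this gives
  gamma(k) - sum_i phi_i gamma(k-i) = c_k,
  c_k = sigma^2 * sum_{j=k..q} theta_j psi_{j-k}   (c_k = 0 for k > q),
using gamma(-m) = gamma(m).
psi-weights needed (psi_j = theta_j + sum_i phi_i psi_{j-i}):
  psi_1 = theta_1 + phi_1 = 0.373 + (-0.459) = -0.086
Right-hand sides:
  c_0 = sigma^2 (1 + theta_1 psi_1) = 2 * (1 + (0.373)(-0.086)) = 2 * 0.967922 = 1.935844
  c_1 = sigma^2 theta_1 = 2 * (0.373) = 0.746
  c_2 = 0
Equations for k = 0, 1, 2 (AR order 2, c_2 = 0):
  (E0) gamma(0) = phi_1 gamma(1) + phi_2 gamma(2) + c_0
  (E1) gamma(1) = phi_1 gamma(0) + phi_2 gamma(1) + c_1
  (E2) gamma(2) = phi_1 gamma(1) + phi_2 gamma(0)
From (E1): gamma(1) = A gamma(0) + B with
  A = phi_1 / (1 - phi_2) = -0.459 / 0.785 = -0.584713,   B = c_1 / (1 - phi_2) = 0.746 / 0.785 = 0.950318.
Insert (E2) into (E0): gamma(0) (1 - phi_2^2) = phi_1 (1 + phi_2) gamma(1) + c_0.
  phi_1 (1 + phi_2) = (-0.459)(1.215) = -0.557685,   1 - phi_2^2 = 0.953775.
Replace gamma(1) by A gamma(0) + B and collect gamma(0):
  gamma(0) [0.953775 - (-0.557685)(-0.584713)] = (-0.557685)(0.950318) + 1.935844
  gamma(0) * 0.627689 = 1.405866
  gamma(0) = 1.405866 / 0.627689 = 2.239748.
Therefore gamma(0) = 2.2397 (to 4 decimal places).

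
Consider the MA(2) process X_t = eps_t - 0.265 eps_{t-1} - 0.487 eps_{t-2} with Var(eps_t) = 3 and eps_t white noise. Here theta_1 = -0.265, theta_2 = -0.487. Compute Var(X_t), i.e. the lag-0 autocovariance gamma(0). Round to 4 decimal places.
\gamma(0) = 3.9222

For an MA(q) process X_t = eps_t + sum_i theta_i eps_{t-i} with
Var(eps_t) = sigma^2, the variance is
  gamma(0) = sigma^2 * (1 + sum_i theta_i^2).
  sum_i theta_i^2 = (-0.265)^2 + (-0.487)^2 = 0.070225 + 0.237169 = 0.307394.
  gamma(0) = 3 * (1 + 0.307394) = 3 * 1.307394 = 3.922182, which rounds to 3.9222.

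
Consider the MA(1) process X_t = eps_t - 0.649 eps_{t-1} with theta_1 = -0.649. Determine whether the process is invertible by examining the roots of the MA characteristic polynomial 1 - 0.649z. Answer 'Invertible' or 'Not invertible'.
\text{Invertible}

The MA(q) characteristic polynomial is P(z) = 1 - 0.649z.
Invertibility requires all roots to lie outside the unit circle, i.e. |z| > 1 for every root.
This is linear in z: 1 + (-0.649) z = 0  =>  z = -1/(-0.649) = 1.540832,  |z| = 1.540832.
Moduli of all roots: 1.5408.
All moduli strictly greater than 1? Yes.
Verdict: Invertible.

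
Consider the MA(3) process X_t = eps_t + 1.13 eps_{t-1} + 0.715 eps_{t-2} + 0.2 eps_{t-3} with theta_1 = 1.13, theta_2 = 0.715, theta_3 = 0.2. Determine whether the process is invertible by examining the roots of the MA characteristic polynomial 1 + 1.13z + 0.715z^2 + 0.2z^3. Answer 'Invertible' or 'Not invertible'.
\text{Invertible}

The MA(q) characteristic polynomial is P(z) = 1 + 1.13z + 0.715z^2 + 0.2z^3.
Invertibility requires all roots to lie outside the unit circle, i.e. |z| > 1 for every root.
Degree 3: look for a simple real root z0 first, then factor out (1 - z/z0) and solve the remaining quadratic.
Testing z0 = -2: P(-2) = 1 + (1.13)(-2) + (0.715)(-2)^2 + (0.2)(-2)^3
  = 1 + (-2.26) + (2.86) + (-1.6) = 0.  So z_0 = -2 is a root, |z_0| = 2.
Divide out the factor (1 + 0.5 z) = (1 - z/z0) (since 1/z0 = -0.5):
  P(z) = (1 + 0.5 z)(1 + (0.63) z + (0.4) z^2)
  [check: z-coef 0.63 - (-0.5) = 1.13; z^2-coef 0.4 - (-0.5)(0.63) = 0.715; z^3-coef -(-0.5)(0.4) = 0.2.]
Remaining roots from the quadratic factor 1 + (0.63) z + (0.4) z^2:
  Set 1 + (0.63) z + (0.4) z^2 = 0, i.e. a z^2 + b z + c = 0 with a = 0.4, b = 0.63, c = 1.
  Discriminant D = b^2 - 4ac = (0.63)^2 - 4*(0.4)*1 = 0.3969 - (1.6) = -1.2031.
  D < 0, so the roots are the complex-conjugate pair z = (-b +/- i sqrt(-D)) / (2a) = -0.7875 +/- 1.3711i.
  For a conjugate pair |z|^2 = z * conj(z) = (product of roots) = c/a = 1/(0.4) = 2.5, so |z| = sqrt(2.5) = 1.5811 for both roots.
Moduli of all roots: 2.0000, 1.5811, 1.5811.
All moduli strictly greater than 1? Yes.
Verdict: Invertible.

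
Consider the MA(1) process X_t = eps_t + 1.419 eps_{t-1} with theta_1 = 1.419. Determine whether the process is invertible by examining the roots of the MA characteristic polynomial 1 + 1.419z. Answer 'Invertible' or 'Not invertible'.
\text{Not invertible}

The MA(q) characteristic polynomial is P(z) = 1 + 1.419z.
Invertibility requires all roots to lie outside the unit circle, i.e. |z| > 1 for every root.
This is linear in z: 1 + (1.419) z = 0  =>  z = -1/(1.419) = -0.704722,  |z| = 0.704722.
Moduli of all roots: 0.7047.
All moduli strictly greater than 1? No.
Verdict: Not invertible.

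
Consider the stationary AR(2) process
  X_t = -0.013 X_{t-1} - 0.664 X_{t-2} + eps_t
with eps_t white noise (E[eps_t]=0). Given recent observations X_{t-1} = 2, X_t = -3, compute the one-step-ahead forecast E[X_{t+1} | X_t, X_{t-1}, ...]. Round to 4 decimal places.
E[X_{t+1} \mid \mathcal F_t] = -1.2890

For an AR(p) model X_t = c + sum_i phi_i X_{t-i} + eps_t, the
one-step-ahead conditional mean is
  E[X_{t+1} | X_t, ...] = c + sum_i phi_i X_{t+1-i}.
Substitute known values:
  E[X_{t+1} | ...] = (-0.013) * (-3) + (-0.664) * (2)
                   = -1.2890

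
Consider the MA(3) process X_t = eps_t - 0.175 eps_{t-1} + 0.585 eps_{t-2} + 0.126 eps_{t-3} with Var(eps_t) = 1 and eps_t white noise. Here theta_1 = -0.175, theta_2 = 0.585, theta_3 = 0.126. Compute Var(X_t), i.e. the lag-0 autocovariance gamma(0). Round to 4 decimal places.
\gamma(0) = 1.3887

For an MA(q) process X_t = eps_t + sum_i theta_i eps_{t-i} with
Var(eps_t) = sigma^2, the variance is
  gamma(0) = sigma^2 * (1 + sum_i theta_i^2).
  sum_i theta_i^2 = (-0.175)^2 + (0.585)^2 + (0.126)^2 = 0.030625 + 0.342225 + 0.015876 = 0.388726.
  gamma(0) = 1 * (1 + 0.388726) = 1 * 1.388726 = 1.388726, which rounds to 1.3887.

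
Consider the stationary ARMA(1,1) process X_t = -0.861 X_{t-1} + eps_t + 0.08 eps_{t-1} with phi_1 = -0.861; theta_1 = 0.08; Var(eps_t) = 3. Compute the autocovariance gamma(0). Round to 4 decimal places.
\gamma(0) = 10.0740

Multiply the model equation by X_{t-k} and take expectations. With theta_0 = psi_0 = 1 and psi_j the MA(infinity) weights, this gives
  gamma(k) - sum_i phi_i gamma(k-i) = c_k,
  c_k = sigma^2 * sum_{j=k..q} theta_j psi_{j-k}   (c_k = 0 for k > q),
using gamma(-m) = gamma(m).
psi-weights needed (psi_j = theta_j + sum_i phi_i psi_{j-i}):
  psi_1 = theta_1 + phi_1 = 0.08 + (-0.861) = -0.781
Right-hand sides:
  c_0 = sigma^2 (1 + theta_1 psi_1) = 3 * (1 + (0.08)(-0.781)) = 3 * 0.93752 = 2.81256
  c_1 = sigma^2 theta_1 = 3 * (0.08) = 0.24
  c_2 = 0
Equations for k = 0 and k = 1 (AR order 1):
  gamma(0) = phi_1 gamma(1) + c_0
  gamma(1) = phi_1 gamma(0) + c_1
Substituting the second into the first: gamma(0) (1 - phi_1^2) = c_0 + phi_1 c_1, so
  gamma(0) = (c_0 + phi_1 c_1) / (1 - phi_1^2) = (2.81256 + (-0.861)(0.24)) / (1 - (-0.861)^2) = 2.60592 / 0.258679 = 10.073953.
Therefore gamma(0) = 10.0740 (to 4 decimal places).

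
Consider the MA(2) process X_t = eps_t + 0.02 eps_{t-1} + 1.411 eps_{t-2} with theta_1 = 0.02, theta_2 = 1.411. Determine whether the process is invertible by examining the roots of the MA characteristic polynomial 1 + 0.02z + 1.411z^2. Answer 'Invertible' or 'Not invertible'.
\text{Not invertible}

The MA(q) characteristic polynomial is P(z) = 1 + 0.02z + 1.411z^2.
Invertibility requires all roots to lie outside the unit circle, i.e. |z| > 1 for every root.
Set 1 + (0.02) z + (1.411) z^2 = 0, i.e. a z^2 + b z + c = 0 with a = 1.411, b = 0.02, c = 1.
Discriminant D = b^2 - 4ac = (0.02)^2 - 4*(1.411)*1 = 0.0004 - (5.644) = -5.6436.
D < 0, so the roots are the complex-conjugate pair z = (-b +/- i sqrt(-D)) / (2a) = -0.0071 +/- 0.8418i.
For a conjugate pair |z|^2 = z * conj(z) = (product of roots) = c/a = 1/(1.411) = 0.708717, so |z| = sqrt(0.708717) = 0.8419 for both roots.
Moduli of all roots: 0.8419, 0.8419.
All moduli strictly greater than 1? No.
Verdict: Not invertible.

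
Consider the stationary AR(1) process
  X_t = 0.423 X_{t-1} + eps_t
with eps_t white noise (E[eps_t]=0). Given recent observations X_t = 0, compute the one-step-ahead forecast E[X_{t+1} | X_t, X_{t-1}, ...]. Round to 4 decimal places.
E[X_{t+1} \mid \mathcal F_t] = 0.0000

For an AR(p) model X_t = c + sum_i phi_i X_{t-i} + eps_t, the
one-step-ahead conditional mean is
  E[X_{t+1} | X_t, ...] = c + sum_i phi_i X_{t+1-i}.
Substitute known values:
  E[X_{t+1} | ...] = (0.423) * (0)
                   = 0.0000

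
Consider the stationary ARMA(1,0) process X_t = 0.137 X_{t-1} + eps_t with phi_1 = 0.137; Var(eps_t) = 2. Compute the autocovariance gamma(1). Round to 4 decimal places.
\gamma(1) = 0.2792

Multiply the model equation by X_{t-k} and take expectations. With theta_0 = psi_0 = 1 and psi_j the MA(infinity) weights, this gives
  gamma(k) - sum_i phi_i gamma(k-i) = c_k,
  c_k = sigma^2 * sum_{j=k..q} theta_j psi_{j-k}   (c_k = 0 for k > q),
using gamma(-m) = gamma(m).
Pure AR (q = 0): c_0 = sigma^2 = 2, c_k = 0 for k >= 1.
Equations for k = 0 and k = 1 (AR order 1):
  gamma(0) = phi_1 gamma(1) + c_0
  gamma(1) = phi_1 gamma(0) + c_1
Substituting the second into the first: gamma(0) (1 - phi_1^2) = c_0 + phi_1 c_1, so
  gamma(0) = c_0 / (1 - phi_1^2) = 2 / (1 - (0.137)^2) = 2 / 0.981231 = 2.038256.
  gamma(1) = phi_1 gamma(0) = (0.137)(2.038256) = 0.279241.
Therefore gamma(1) = 0.2792 (to 4 decimal places).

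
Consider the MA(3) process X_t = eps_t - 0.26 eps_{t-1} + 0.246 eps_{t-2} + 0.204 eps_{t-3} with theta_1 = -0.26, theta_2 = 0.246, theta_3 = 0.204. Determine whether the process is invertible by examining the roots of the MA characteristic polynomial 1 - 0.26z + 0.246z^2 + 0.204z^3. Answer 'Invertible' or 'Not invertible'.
\text{Invertible}

The MA(q) characteristic polynomial is P(z) = 1 - 0.26z + 0.246z^2 + 0.204z^3.
Invertibility requires all roots to lie outside the unit circle, i.e. |z| > 1 for every root.
Degree 3: look for a simple real root z0 first, then factor out (1 - z/z0) and solve the remaining quadratic.
Testing z0 = -2.5: P(-2.5) = 1 + (-0.26)(-2.5) + (0.246)(-2.5)^2 + (0.204)(-2.5)^3
  = 1 + (0.65) + (1.5375) + (-3.1875) = 0.  So z_0 = -2.5 is a root, |z_0| = 2.5.
Divide out the factor (1 + 0.4 z) = (1 - z/z0) (since 1/z0 = -0.4):
  P(z) = (1 + 0.4 z)(1 + (-0.66) z + (0.51) z^2)
  [check: z-coef -0.66 - (-0.4) = -0.26; z^2-coef 0.51 - (-0.4)(-0.66) = 0.246; z^3-coef -(-0.4)(0.51) = 0.204.]
Remaining roots from the quadratic factor 1 + (-0.66) z + (0.51) z^2:
  Set 1 + (-0.66) z + (0.51) z^2 = 0, i.e. a z^2 + b z + c = 0 with a = 0.51, b = -0.66, c = 1.
  Discriminant D = b^2 - 4ac = (-0.66)^2 - 4*(0.51)*1 = 0.4356 - (2.04) = -1.6044.
  D < 0, so the roots are the complex-conjugate pair z = (-b +/- i sqrt(-D)) / (2a) = 0.6471 +/- 1.2418i.
  For a conjugate pair |z|^2 = z * conj(z) = (product of roots) = c/a = 1/(0.51) = 1.960784, so |z| = sqrt(1.960784) = 1.4003 for both roots.
Moduli of all roots: 2.5000, 1.4003, 1.4003.
All moduli strictly greater than 1? Yes.
Verdict: Invertible.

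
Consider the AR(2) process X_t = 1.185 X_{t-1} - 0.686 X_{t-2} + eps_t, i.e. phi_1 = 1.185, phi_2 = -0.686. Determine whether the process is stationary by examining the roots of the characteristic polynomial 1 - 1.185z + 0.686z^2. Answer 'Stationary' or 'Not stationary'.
\text{Stationary}

The AR(p) characteristic polynomial is P(z) = 1 - 1.185z + 0.686z^2.
Stationarity requires all roots to lie outside the unit circle, i.e. |z| > 1 for every root.
Set 1 + (-1.185) z + (0.686) z^2 = 0, i.e. a z^2 + b z + c = 0 with a = 0.686, b = -1.185, c = 1.
Discriminant D = b^2 - 4ac = (-1.185)^2 - 4*(0.686)*1 = 1.404225 - (2.744) = -1.339775.
D < 0, so the roots are the complex-conjugate pair z = (-b +/- i sqrt(-D)) / (2a) = 0.8637 +/- 0.8436i.
For a conjugate pair |z|^2 = z * conj(z) = (product of roots) = c/a = 1/(0.686) = 1.457726, so |z| = sqrt(1.457726) = 1.2074 for both roots.
Moduli of all roots: 1.2074, 1.2074.
All moduli strictly greater than 1? Yes.
Verdict: Stationary.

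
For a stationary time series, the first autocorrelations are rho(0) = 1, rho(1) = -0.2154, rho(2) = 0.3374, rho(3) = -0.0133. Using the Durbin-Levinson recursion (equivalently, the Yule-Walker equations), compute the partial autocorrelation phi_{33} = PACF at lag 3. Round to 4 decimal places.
\phi_{33} = 0.1190

The PACF at lag k is phi_{kk}, the last component of the solution
to the Yule-Walker system G_k phi = r_k where
  (G_k)_{ij} = rho(|i - j|), (r_k)_i = rho(i), i,j = 1..k.
Equivalently, Durbin-Levinson gives phi_{kk} iteratively:
  phi_{11} = rho(1)
  phi_{kk} = [rho(k) - sum_{j=1..k-1} phi_{k-1,j} rho(k-j)]
            / [1 - sum_{j=1..k-1} phi_{k-1,j} rho(j)],
  phi_{k,j} = phi_{k-1,j} - phi_{kk} phi_{k-1,k-j},  j = 1..k-1.
Step k = 1:
  phi_11 = rho(1) = -0.2154.
Step k = 2:
  phi_22 = [rho(2) - phi_11 rho(1)] / [1 - phi_11 rho(1)] = [0.3374 - (-0.2154)(-0.2154)] / [1 - (-0.2154)(-0.2154)]
         = 0.29100284 / 0.95360284 = 0.305161.
  Update: phi_21 = phi_11 - phi_22 phi_11 = -0.2154 - (0.305161)(-0.2154) = -0.149668.
Step k = 3:
  phi_33 = [rho(3) - phi_21 rho(2) - phi_22 rho(1)] / [1 - phi_21 rho(1) - phi_22 rho(2)]
    numerator   = -0.0133 - (-0.149668)(0.3374) - (0.305161)(-0.2154) = 0.10292984
    denominator = 1 - (-0.149668)(-0.2154) - (0.305161)(0.3374) = 0.86479999
  phi_33 = 0.10292984 / 0.86479999 = 0.119.
Therefore phi_{33} = 0.1190.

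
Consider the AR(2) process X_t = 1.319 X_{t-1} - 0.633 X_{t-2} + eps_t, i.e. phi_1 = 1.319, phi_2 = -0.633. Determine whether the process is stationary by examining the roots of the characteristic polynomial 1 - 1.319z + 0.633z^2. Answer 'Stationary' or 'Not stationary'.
\text{Stationary}

The AR(p) characteristic polynomial is P(z) = 1 - 1.319z + 0.633z^2.
Stationarity requires all roots to lie outside the unit circle, i.e. |z| > 1 for every root.
Set 1 + (-1.319) z + (0.633) z^2 = 0, i.e. a z^2 + b z + c = 0 with a = 0.633, b = -1.319, c = 1.
Discriminant D = b^2 - 4ac = (-1.319)^2 - 4*(0.633)*1 = 1.739761 - (2.532) = -0.792239.
D < 0, so the roots are the complex-conjugate pair z = (-b +/- i sqrt(-D)) / (2a) = 1.0419 +/- 0.7031i.
For a conjugate pair |z|^2 = z * conj(z) = (product of roots) = c/a = 1/(0.633) = 1.579779, so |z| = sqrt(1.579779) = 1.2569 for both roots.
Moduli of all roots: 1.2569, 1.2569.
All moduli strictly greater than 1? Yes.
Verdict: Stationary.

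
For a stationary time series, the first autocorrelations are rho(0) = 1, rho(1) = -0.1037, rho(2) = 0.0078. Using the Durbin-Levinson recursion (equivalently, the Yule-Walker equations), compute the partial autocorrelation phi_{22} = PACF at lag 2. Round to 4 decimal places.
\phi_{22} = -0.0030

The PACF at lag k is phi_{kk}, the last component of the solution
to the Yule-Walker system G_k phi = r_k where
  (G_k)_{ij} = rho(|i - j|), (r_k)_i = rho(i), i,j = 1..k.
Equivalently, Durbin-Levinson gives phi_{kk} iteratively:
  phi_{11} = rho(1)
  phi_{kk} = [rho(k) - sum_{j=1..k-1} phi_{k-1,j} rho(k-j)]
            / [1 - sum_{j=1..k-1} phi_{k-1,j} rho(j)],
  phi_{k,j} = phi_{k-1,j} - phi_{kk} phi_{k-1,k-j},  j = 1..k-1.
Step k = 1:
  phi_11 = rho(1) = -0.1037.
Step k = 2:
  phi_22 = [rho(2) - phi_11 rho(1)] / [1 - phi_11 rho(1)] = [0.0078 - (-0.1037)(-0.1037)] / [1 - (-0.1037)(-0.1037)]
         = -0.00295369 / 0.98924631 = -0.003.
Therefore phi_{22} = -0.0030.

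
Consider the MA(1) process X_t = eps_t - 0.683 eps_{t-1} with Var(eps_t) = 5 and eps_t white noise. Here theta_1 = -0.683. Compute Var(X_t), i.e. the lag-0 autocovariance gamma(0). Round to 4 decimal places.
\gamma(0) = 7.3324

For an MA(q) process X_t = eps_t + sum_i theta_i eps_{t-i} with
Var(eps_t) = sigma^2, the variance is
  gamma(0) = sigma^2 * (1 + sum_i theta_i^2).
  sum_i theta_i^2 = (-0.683)^2 = 0.466489.
  gamma(0) = 5 * (1 + 0.466489) = 5 * 1.466489 = 7.332445, which rounds to 7.3324.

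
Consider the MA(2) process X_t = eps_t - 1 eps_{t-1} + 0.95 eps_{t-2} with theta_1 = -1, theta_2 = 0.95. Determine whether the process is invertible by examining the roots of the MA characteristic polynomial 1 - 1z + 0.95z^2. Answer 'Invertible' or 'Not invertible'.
\text{Invertible}

The MA(q) characteristic polynomial is P(z) = 1 - 1z + 0.95z^2.
Invertibility requires all roots to lie outside the unit circle, i.e. |z| > 1 for every root.
Set 1 + (-1) z + (0.95) z^2 = 0, i.e. a z^2 + b z + c = 0 with a = 0.95, b = -1, c = 1.
Discriminant D = b^2 - 4ac = (-1)^2 - 4*(0.95)*1 = 1 - (3.8) = -2.8.
D < 0, so the roots are the complex-conjugate pair z = (-b +/- i sqrt(-D)) / (2a) = 0.5263 +/- 0.8807i.
For a conjugate pair |z|^2 = z * conj(z) = (product of roots) = c/a = 1/(0.95) = 1.052632, so |z| = sqrt(1.052632) = 1.026 for both roots.
Moduli of all roots: 1.0260, 1.0260.
All moduli strictly greater than 1? Yes.
Verdict: Invertible.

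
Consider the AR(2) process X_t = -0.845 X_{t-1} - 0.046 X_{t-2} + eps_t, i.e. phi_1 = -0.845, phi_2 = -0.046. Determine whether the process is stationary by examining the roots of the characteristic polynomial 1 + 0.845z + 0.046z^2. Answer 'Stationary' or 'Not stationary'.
\text{Stationary}

The AR(p) characteristic polynomial is P(z) = 1 + 0.845z + 0.046z^2.
Stationarity requires all roots to lie outside the unit circle, i.e. |z| > 1 for every root.
Set 1 + (0.845) z + (0.046) z^2 = 0, i.e. a z^2 + b z + c = 0 with a = 0.046, b = 0.845, c = 1.
Discriminant D = b^2 - 4ac = (0.845)^2 - 4*(0.046)*1 = 0.714025 - (0.184) = 0.530025.
D >= 0, so the roots are real: z = (-b +/- sqrt(D)) / (2a) = (-0.845 +/- 0.728028) / (0.092).
  z_1 = (-0.845 + 0.728028) / (0.092) = -1.2714,   |z_1| = 1.2714.
  z_2 = (-0.845 - 0.728028) / (0.092) = -17.0981,   |z_2| = 17.0981.
Moduli of all roots: 1.2714, 17.0981.
All moduli strictly greater than 1? Yes.
Verdict: Stationary.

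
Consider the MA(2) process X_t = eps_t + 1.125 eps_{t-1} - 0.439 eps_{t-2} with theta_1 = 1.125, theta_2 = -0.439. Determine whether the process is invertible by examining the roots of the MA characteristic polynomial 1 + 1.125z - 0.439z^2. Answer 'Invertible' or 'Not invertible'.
\text{Not invertible}

The MA(q) characteristic polynomial is P(z) = 1 + 1.125z - 0.439z^2.
Invertibility requires all roots to lie outside the unit circle, i.e. |z| > 1 for every root.
Set 1 + (1.125) z + (-0.439) z^2 = 0, i.e. a z^2 + b z + c = 0 with a = -0.439, b = 1.125, c = 1.
Discriminant D = b^2 - 4ac = (1.125)^2 - 4*(-0.439)*1 = 1.265625 - (-1.756) = 3.021625.
D >= 0, so the roots are real: z = (-b +/- sqrt(D)) / (2a) = (-1.125 +/- 1.738282) / (-0.878).
  z_1 = (-1.125 + 1.738282) / (-0.878) = -0.6985,   |z_1| = 0.6985.
  z_2 = (-1.125 - 1.738282) / (-0.878) = 3.2611,   |z_2| = 3.2611.
Moduli of all roots: 0.6985, 3.2611.
All moduli strictly greater than 1? No.
Verdict: Not invertible.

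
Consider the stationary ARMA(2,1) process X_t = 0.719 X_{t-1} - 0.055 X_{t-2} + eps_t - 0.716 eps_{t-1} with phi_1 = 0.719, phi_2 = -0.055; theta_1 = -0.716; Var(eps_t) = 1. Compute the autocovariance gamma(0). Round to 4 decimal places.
\gamma(0) = 1.0053

Multiply the model equation by X_{t-k} and take expectations. With theta_0 = psi_0 = 1 and psi_j the MA(infinity) weights, this gives
  gamma(k) - sum_i phi_i gamma(k-i) = c_k,
  c_k = sigma^2 * sum_{j=k..q} theta_j psi_{j-k}   (c_k = 0 for k > q),
using gamma(-m) = gamma(m).
psi-weights needed (psi_j = theta_j + sum_i phi_i psi_{j-i}):
  psi_1 = theta_1 + phi_1 = -0.716 + (0.719) = 0.003
Right-hand sides:
  c_0 = sigma^2 (1 + theta_1 psi_1) = 1 * (1 + (-0.716)(0.003)) = 1 * 0.997852 = 0.997852
  c_1 = sigma^2 theta_1 = 1 * (-0.716) = -0.716
  c_2 = 0
Equations for k = 0, 1, 2 (AR order 2, c_2 = 0):
  (E0) gamma(0) = phi_1 gamma(1) + phi_2 gamma(2) + c_0
  (E1) gamma(1) = phi_1 gamma(0) + phi_2 gamma(1) + c_1
  (E2) gamma(2) = phi_1 gamma(1) + phi_2 gamma(0)
From (E1): gamma(1) = A gamma(0) + B with
  A = phi_1 / (1 - phi_2) = 0.719 / 1.055 = 0.681517,   B = c_1 / (1 - phi_2) = -0.716 / 1.055 = -0.678673.
Insert (E2) into (E0): gamma(0) (1 - phi_2^2) = phi_1 (1 + phi_2) gamma(1) + c_0.
  phi_1 (1 + phi_2) = (0.719)(0.945) = 0.679455,   1 - phi_2^2 = 0.996975.
Replace gamma(1) by A gamma(0) + B and collect gamma(0):
  gamma(0) [0.996975 - (0.679455)(0.681517)] = (0.679455)(-0.678673) + 0.997852
  gamma(0) * 0.533915 = 0.536724
  gamma(0) = 0.536724 / 0.533915 = 1.005261.
Therefore gamma(0) = 1.0053 (to 4 decimal places).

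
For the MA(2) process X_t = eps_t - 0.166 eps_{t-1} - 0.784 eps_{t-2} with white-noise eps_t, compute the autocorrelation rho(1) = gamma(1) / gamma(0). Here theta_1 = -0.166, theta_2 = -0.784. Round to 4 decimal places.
\rho(1) = -0.0218

For an MA(q) process with theta_0 = 1, the autocovariance is
  gamma(k) = sigma^2 * sum_{i=0..q-k} theta_i * theta_{i+k},
and rho(k) = gamma(k) / gamma(0). Sigma^2 cancels.
  numerator   = (1)*(-0.166) + (-0.166)*(-0.784) = -0.035856.
  denominator = (1)^2 + (-0.166)^2 + (-0.784)^2 = 1.642212.
  rho(1) = -0.035856 / 1.642212 = -0.0218.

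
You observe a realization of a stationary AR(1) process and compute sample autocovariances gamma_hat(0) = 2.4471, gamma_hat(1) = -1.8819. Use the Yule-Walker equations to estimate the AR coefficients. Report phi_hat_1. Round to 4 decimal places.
\hat\phi_{1} = -0.7690

The Yule-Walker equations for an AR(p) process read, in matrix form,
  Gamma_p phi = r_p,   with   (Gamma_p)_{ij} = gamma(|i - j|),
                       (r_p)_i = gamma(i),   i,j = 1..p.
Substitute the sample gammas (Toeplitz matrix and right-hand side of size 1):
  Gamma_p = [[2.4471]]
  r_p     = [-1.8819]
With p = 1 this is the single equation gamma(0) phi_1 = gamma(1):
  phi_hat_1 = gamma(1) / gamma(0) = -1.8819 / 2.4471 = -0.7690.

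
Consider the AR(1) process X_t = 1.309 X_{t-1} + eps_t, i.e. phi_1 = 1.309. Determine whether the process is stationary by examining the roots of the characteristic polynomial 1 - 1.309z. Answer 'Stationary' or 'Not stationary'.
\text{Not stationary}

The AR(p) characteristic polynomial is P(z) = 1 - 1.309z.
Stationarity requires all roots to lie outside the unit circle, i.e. |z| > 1 for every root.
This is linear in z: 1 + (-1.309) z = 0  =>  z = -1/(-1.309) = 0.763942,  |z| = 0.763942.
Moduli of all roots: 0.7639.
All moduli strictly greater than 1? No.
Verdict: Not stationary.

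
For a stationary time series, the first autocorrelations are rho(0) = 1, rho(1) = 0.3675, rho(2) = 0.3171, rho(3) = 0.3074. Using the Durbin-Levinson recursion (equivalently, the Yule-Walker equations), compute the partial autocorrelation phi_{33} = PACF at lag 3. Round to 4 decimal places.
\phi_{33} = 0.1670

The PACF at lag k is phi_{kk}, the last component of the solution
to the Yule-Walker system G_k phi = r_k where
  (G_k)_{ij} = rho(|i - j|), (r_k)_i = rho(i), i,j = 1..k.
Equivalently, Durbin-Levinson gives phi_{kk} iteratively:
  phi_{11} = rho(1)
  phi_{kk} = [rho(k) - sum_{j=1..k-1} phi_{k-1,j} rho(k-j)]
            / [1 - sum_{j=1..k-1} phi_{k-1,j} rho(j)],
  phi_{k,j} = phi_{k-1,j} - phi_{kk} phi_{k-1,k-j},  j = 1..k-1.
Step k = 1:
  phi_11 = rho(1) = 0.3675.
Step k = 2:
  phi_22 = [rho(2) - phi_11 rho(1)] / [1 - phi_11 rho(1)] = [0.3171 - (0.3675)(0.3675)] / [1 - (0.3675)(0.3675)]
         = 0.18204375 / 0.86494375 = 0.210469.
  Update: phi_21 = phi_11 - phi_22 phi_11 = 0.3675 - (0.210469)(0.3675) = 0.290153.
Step k = 3:
  phi_33 = [rho(3) - phi_21 rho(2) - phi_22 rho(1)] / [1 - phi_21 rho(1) - phi_22 rho(2)]
    numerator   = 0.3074 - (0.290153)(0.3171) - (0.210469)(0.3675) = 0.13804527
    denominator = 1 - (0.290153)(0.3675) - (0.210469)(0.3171) = 0.8266292
  phi_33 = 0.13804527 / 0.8266292 = 0.167.
Therefore phi_{33} = 0.1670.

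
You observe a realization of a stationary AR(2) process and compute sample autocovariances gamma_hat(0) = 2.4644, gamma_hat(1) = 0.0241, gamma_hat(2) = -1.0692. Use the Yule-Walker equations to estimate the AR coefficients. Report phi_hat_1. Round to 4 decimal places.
\hat\phi_{1} = 0.0140

The Yule-Walker equations for an AR(p) process read, in matrix form,
  Gamma_p phi = r_p,   with   (Gamma_p)_{ij} = gamma(|i - j|),
                       (r_p)_i = gamma(i),   i,j = 1..p.
Substitute the sample gammas (Toeplitz matrix and right-hand side of size 2):
  Gamma_p = [[2.4644, 0.0241], [0.0241, 2.4644]]
  r_p     = [0.0241, -1.0692]
Written out:
  2.4644 phi_1 + 0.0241 phi_2 = 0.0241
  0.0241 phi_1 + 2.4644 phi_2 = -1.0692
Solve by Cramer's rule:
  det = gamma(0)^2 - gamma(1)^2 = (2.4644)^2 - (0.0241)^2 = 6.07326736 - 0.00058081 = 6.07268655
  phi_hat_1 = [gamma(1) gamma(0) - gamma(1) gamma(2)] / det = [(0.0241)(2.4644) - (0.0241)(-1.0692)] / 6.07268655 = 0.08515976 / 6.07268655 = 0.014
  phi_hat_2 = [gamma(0) gamma(2) - gamma(1)^2] / det = [(2.4644)(-1.0692) - (0.0241)^2] / 6.07268655 = -2.63551729 / 6.07268655 = -0.434
So phi_hat = [0.0140, -0.4340].
Therefore phi_hat_1 = 0.0140.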